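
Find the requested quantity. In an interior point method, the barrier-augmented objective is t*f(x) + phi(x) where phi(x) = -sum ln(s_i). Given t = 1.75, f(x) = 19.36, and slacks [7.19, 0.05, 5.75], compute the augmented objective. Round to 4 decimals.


Step 1: Compute log-barrier.
ln values: [1.9727, -2.9957, 1.7492]
phi = -(1.9727 - 2.9957 + 1.7492) = -0.7262
Step 2: Compute augmented objective.
t*f(x) = 1.75*19.36 = 33.88
Total = 33.88 - 0.7262 = 33.1538


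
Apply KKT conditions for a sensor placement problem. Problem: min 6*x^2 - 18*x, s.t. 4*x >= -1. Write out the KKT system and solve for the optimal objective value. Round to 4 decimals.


Step 1: Try lambda = 0 (constraint inactive).
Stationarity: 2*6*x - 18 = 0
x* = 18/(2*6) = 1.5
Check constraint: 4*1.5 = 6.0 >= -1 -- satisfied.
Step 2: Compute optimal value.
f(x*) = 6*1.5^2 - 18*1.5 = -13.5


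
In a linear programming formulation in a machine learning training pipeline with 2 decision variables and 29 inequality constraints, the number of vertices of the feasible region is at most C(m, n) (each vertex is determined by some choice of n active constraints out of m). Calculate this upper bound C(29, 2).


Each vertex corresponds to some choice of n active constraints out of m, so the number of vertices is at most C(m, n) = m! / (n!(m-n)!).
m = 29, n = 2
Numerator: 29 * 28
Denominator: 2! = 2
C(29, 2) = 406


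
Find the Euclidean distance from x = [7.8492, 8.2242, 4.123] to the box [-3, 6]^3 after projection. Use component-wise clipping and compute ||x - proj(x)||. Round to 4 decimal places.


Project each component onto [-3, 6].
clip(7.8492) = 6.0, clip(8.2242) = 6.0, clip(4.123) = 4.123
Projection = [6.0, 6.0, 4.123]
Squared diffs: [3.4195, 4.9471, 0.0]
Distance = sqrt(8.3666) = 2.8925


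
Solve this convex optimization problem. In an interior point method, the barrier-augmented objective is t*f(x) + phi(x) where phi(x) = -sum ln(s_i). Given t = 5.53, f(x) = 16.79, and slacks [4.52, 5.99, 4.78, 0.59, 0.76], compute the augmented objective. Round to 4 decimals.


Step 1: Compute log-barrier.
ln values: [1.5085, 1.7901, 1.5644, -0.5276, -0.2744]
phi = -(1.5085 + 1.7901 + 1.5644 - 0.5276 - 0.2744) = -4.061
Step 2: Compute augmented objective.
t*f(x) = 5.53*16.79 = 92.8487
Total = 92.8487 - 4.061 = 88.7877


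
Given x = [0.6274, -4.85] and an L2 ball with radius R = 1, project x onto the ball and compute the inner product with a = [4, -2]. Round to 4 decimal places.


Step 1: Compute ||x|| (intermediates to 6 decimals).
||x|| = sqrt(0.6274^2 + (-4.85)^2) = 4.890412
Step 2: Project.
Since ||x|| > R, scale = R/||x|| = 1/4.890412 = 0.204482, proj(x) = scale * x
proj(x) = [0.128292, -0.991738]
Step 3: Dot product.
a^T * proj(x) = 4*0.128292 - 2*(-0.991738) = 2.4966


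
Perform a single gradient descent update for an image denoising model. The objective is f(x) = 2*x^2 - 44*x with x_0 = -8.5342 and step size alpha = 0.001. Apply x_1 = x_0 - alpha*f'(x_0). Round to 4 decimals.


We compute the gradient at x_0 and apply the update.
f'(x) = 4*x - 44
f'(-8.5342) = 4*-8.5342 - 44 = -78.1368
x_1 = -8.5342 - 0.001*-78.1368 = -8.4561


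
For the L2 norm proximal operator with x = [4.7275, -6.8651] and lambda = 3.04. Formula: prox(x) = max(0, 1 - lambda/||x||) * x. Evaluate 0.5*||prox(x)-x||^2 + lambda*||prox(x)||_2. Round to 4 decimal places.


Step 1: Compute ||x||.
||x|| = 8.3354
Step 2: Compute scaling factor.
scale = max(0, 1 - 3.04/8.3354) = 0.6353
Step 3: prox(x) = [3.0033, -4.3613]
||prox(x)|| = 5.2954
Step 4: Proximal objective.
0.5*||prox-x||^2 = 4.6208
lambda*||prox|| = 16.098
Total = 20.7188


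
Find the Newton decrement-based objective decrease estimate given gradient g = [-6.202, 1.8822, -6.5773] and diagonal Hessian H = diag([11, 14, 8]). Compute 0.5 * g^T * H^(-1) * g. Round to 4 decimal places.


Step 1: H is diagonal, so H^(-1) * g = [-0.5638, 0.1344, -0.8222].
Step 2: g^T H^(-1) g = sum_i g_i^2 / H_ii
  = (-6.202)^2/11 + (1.8822)^2/14 + (-6.5773)^2/8
  = 3.4968 + 0.253 + 5.4076 = 9.1575
Step 3: Objective decrease = 0.5 * g^T H^(-1) g = 4.5787


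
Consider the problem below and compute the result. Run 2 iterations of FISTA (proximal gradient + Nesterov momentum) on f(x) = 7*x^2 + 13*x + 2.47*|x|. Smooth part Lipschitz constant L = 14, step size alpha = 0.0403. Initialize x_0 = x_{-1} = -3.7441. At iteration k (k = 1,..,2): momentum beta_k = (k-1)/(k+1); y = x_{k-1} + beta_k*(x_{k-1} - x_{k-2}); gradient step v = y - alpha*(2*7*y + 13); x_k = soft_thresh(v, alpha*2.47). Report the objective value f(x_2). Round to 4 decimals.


FISTA on f(x) = 7*x^2 + 13*x + 2.47*|x|
L = 14, alpha = 0.0403
Iteration 1: beta = 0.0, y = -3.7441 + 0.0*(-3.7441 + 3.7441) = -3.7441
  grad(y) = -39.4174, v = y - alpha*grad = -2.1556
  prox(v) = soft_thresh(-2.1556, 0.0995) = -2.056
Iteration 2: beta = 0.3333, y = -2.056 + 0.3333*(-2.056 + 3.7441) = -1.4934
  grad(y) = -7.9069, v = y - alpha*grad = -1.1747
  prox(v) = soft_thresh(-1.1747, 0.0995) = -1.0752
f(x_2) = 7*(-1.0752)^2 + 13*(-1.0752) + 2.47*|-1.0752| = -3.2296


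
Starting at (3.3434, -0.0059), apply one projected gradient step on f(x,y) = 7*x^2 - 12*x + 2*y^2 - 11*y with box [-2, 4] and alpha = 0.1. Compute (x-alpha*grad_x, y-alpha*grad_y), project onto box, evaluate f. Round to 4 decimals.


Step 1: Compute gradient at (3.3434, -0.0059).
grad_x = 2*7*3.3434 - 12 = 34.8076
grad_y = 2*2*-0.0059 - 11 = -11.0236
Step 2: Gradient step.
x_raw = 3.3434 - 0.1*34.8076 = -0.1374
y_raw = -0.0059 - 0.1*-11.0236 = 1.0965
Step 3: Project onto [-2, 4].
x_proj = clip(-0.1374) = -0.1374
y_proj = clip(1.0965) = 1.0965
Step 4: Evaluate f.
f(-0.1374, 1.0965) = -7.8762


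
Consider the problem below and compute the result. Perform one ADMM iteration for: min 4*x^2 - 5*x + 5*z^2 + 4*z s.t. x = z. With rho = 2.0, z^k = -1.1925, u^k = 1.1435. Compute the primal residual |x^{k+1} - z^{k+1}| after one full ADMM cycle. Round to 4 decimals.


ADMM iteration with rho = 2.0, z^k = -1.1925, u^k = 1.1435
Step 1: x-update.
Minimize 4*x^2 - 5*x + (2.0/2)*(x + 1.1925 + 1.1435)^2
FOC: (2*4 + 2.0)*x = 5 + 2.0*(-1.1925 - 1.1435)
x^{k+1} = 0.0328
Step 2: z-update.
Minimize 5*z^2 + 4*z + (2.0/2)*(0.0328 - z + 1.1435)^2
FOC: (2*5 + 2.0)*z = -4 + 2.0*(0.0328 + 1.1435)
z^{k+1} = -0.1373
Step 3: u-update.
u^{k+1} = 1.1435 + 0.0328 + 0.1373 = 1.3136
Step 4: Primal residual = |0.0328 + 0.1373| = 0.1701


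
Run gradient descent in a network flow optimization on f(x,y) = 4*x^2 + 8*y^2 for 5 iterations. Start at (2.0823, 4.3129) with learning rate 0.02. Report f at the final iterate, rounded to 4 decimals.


Gradient descent on f(x,y) = 4*x^2 + 8*y^2.
Starting point: (2.0823, 4.3129), alpha = 0.02
Step 1: grad_x = 2*4*2.0823 = 16.6584, grad_y = 2*8*4.3129 = 69.0064
  x_1 = 2.0823 - 0.02*16.6584 = 1.7491
  y_1 = 4.3129 - 0.02*69.0064 = 2.9328
Step 2: grad_x = 2*4*1.7491 = 13.9931, grad_y = 2*8*2.9328 = 46.9244
  x_2 = 1.7491 - 0.02*13.9931 = 1.4693
  y_2 = 2.9328 - 0.02*46.9244 = 1.9943
Step 3: grad_x = 2*4*1.4693 = 11.7542, grad_y = 2*8*1.9943 = 31.9086
  x_3 = 1.4693 - 0.02*11.7542 = 1.2342
  y_3 = 1.9943 - 0.02*31.9086 = 1.3561
Step 4: grad_x = 2*4*1.2342 = 9.8735, grad_y = 2*8*1.3561 = 21.6978
  x_4 = 1.2342 - 0.02*9.8735 = 1.0367
  y_4 = 1.3561 - 0.02*21.6978 = 0.9222
Step 5: grad_x = 2*4*1.0367 = 8.2937, grad_y = 2*8*0.9222 = 14.7545
  x_5 = 1.0367 - 0.02*8.2937 = 0.8708
  y_5 = 0.9222 - 0.02*14.7545 = 0.6271
f(0.8708, 0.6271) = 4*0.8708^2 + 8*0.6271^2 = 6.1792


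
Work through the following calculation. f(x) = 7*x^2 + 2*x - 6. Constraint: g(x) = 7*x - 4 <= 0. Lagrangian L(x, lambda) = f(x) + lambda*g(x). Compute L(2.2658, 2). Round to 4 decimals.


Step 1: Evaluate f(x).
f(2.2658) = 7*2.2658^2 + 2*2.2658 - 6 = 34.4685
Step 2: Evaluate g(x).
g(2.2658) = 7*2.2658 - 4 = 11.8606
Step 3: Compute Lagrangian.
L = 34.4685 + 2*11.8606 = 58.1897


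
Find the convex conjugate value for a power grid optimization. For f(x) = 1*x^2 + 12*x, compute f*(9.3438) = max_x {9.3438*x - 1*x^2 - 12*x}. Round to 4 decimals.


f*(y) = sup_x {y*x - a*x^2 - b*x} = sup_x {(y-b)*x - a*x^2}
FOC: (y - b) - 2a*x = 0 => x* = (y - b)/(2a)
x* = (9.3438 - 12)/(2*1) = -1.3281
f*(9.3438) = (y-b)^2/(4a) = (9.3438 - 12)^2/(4*1)
= 7.0554/4 = 1.7638


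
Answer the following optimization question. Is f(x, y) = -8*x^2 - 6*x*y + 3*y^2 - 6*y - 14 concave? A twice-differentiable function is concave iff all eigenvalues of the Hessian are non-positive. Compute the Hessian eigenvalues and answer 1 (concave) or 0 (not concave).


The Hessian of f(x,y) = -8*x^2 - 6*x*y + 3*y^2 - 6*y - 14 is:
H = [[-16, -6], [-6, 6]]
Trace = -16 + 6 = -10
Determinant = -16*6 - (-6)^2 = -132
Discriminant = (-10)^2 - 4*-132 = 628.0
Eigenvalues: lambda_1 = -17.53, lambda_2 = 7.53
The function is not concave.

0


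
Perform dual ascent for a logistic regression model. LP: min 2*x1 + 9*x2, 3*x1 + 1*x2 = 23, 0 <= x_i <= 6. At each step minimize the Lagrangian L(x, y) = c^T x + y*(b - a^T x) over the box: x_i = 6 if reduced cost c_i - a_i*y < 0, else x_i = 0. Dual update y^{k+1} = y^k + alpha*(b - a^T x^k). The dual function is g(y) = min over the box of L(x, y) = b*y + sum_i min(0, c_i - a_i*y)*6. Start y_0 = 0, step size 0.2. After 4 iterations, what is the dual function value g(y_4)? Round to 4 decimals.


Dual ascent for LP: min 2*x1 + 9*x2, 3*x1 + 1*x2 = 23, 0 <= x_i <= 6
Step 1: y^k = 0.0, reduced costs: (2.0, 9.0)
  x^k = (0.0, 0.0), subgradient = b - a^T x = 23.0
  y^{k+1} = 0.0 + 0.2*23.0 = 4.6
Step 2: y^k = 4.6, reduced costs: (-11.8, 4.4)
  x^k = (6.0, 0.0), subgradient = b - a^T x = 5.0
  y^{k+1} = 4.6 + 0.2*5.0 = 5.6
Step 3: y^k = 5.6, reduced costs: (-14.8, 3.4)
  x^k = (6.0, 0.0), subgradient = b - a^T x = 5.0
  y^{k+1} = 5.6 + 0.2*5.0 = 6.6
Step 4: y^k = 6.6, reduced costs: (-17.8, 2.4)
  x^k = (6.0, 0.0), subgradient = b - a^T x = 5.0
  y^{k+1} = 6.6 + 0.2*5.0 = 7.6
Dual objective at y_4 = 7.6: reduced costs (-20.8, 1.4), box minimizer x = (6.0, 0.0)
g(y_4) = b*y + (c1 - a1*y)*x1 + (c2 - a2*y)*x2 = 23*7.6 + (-20.8)*6.0 + 1.4*0.0 = 174.8 - 124.8 + 0.0 = 50.0


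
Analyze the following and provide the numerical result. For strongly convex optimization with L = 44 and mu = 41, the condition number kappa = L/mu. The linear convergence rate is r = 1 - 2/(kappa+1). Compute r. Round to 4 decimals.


Step 1: Compute the condition number.
kappa = L/mu = 44/41 = 1.0732
Step 2: Compute the convergence rate.
r = 1 - 2/(kappa + 1) = 1 - 2*mu/(L + mu) = (L - mu)/(L + mu) = 3/85 = 0.0353


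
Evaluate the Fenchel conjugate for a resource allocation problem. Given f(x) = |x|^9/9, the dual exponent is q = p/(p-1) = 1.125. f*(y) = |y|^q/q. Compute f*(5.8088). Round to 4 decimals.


The conjugate exponent q satisfies 1/p + 1/q = 1.
p = 9, so q = 9/(9 - 1) = 1.125
|y|^q = 5.8088^1.125 = 7.2376
f*(5.8088) = 7.2376 / 1.125 = 6.4335


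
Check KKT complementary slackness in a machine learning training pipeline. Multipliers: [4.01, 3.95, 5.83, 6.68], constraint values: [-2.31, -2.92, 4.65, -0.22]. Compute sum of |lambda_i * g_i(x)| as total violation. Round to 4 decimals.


KKT complementary slackness check:
lambda_1 * g_1 = 4.01 * -2.31 = -9.2631
lambda_2 * g_2 = 3.95 * -2.92 = -11.534
lambda_3 * g_3 = 5.83 * 4.65 = 27.1095
lambda_4 * g_4 = 6.68 * -0.22 = -1.4696
Total violation = 9.2631 + 11.534 + 27.1095 + 1.4696 = 49.3762


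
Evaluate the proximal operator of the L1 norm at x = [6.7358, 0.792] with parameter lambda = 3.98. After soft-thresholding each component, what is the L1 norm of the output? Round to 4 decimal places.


Soft-thresholding with lambda = 3.98:
prox(6.7358) = sign(6.7358)*max(|6.7358| - 3.98, 0) = 2.7558
prox(0.792) = sign(0.792)*max(|0.792| - 3.98, 0) = 0.0
prox(x) = [2.7558, 0.0]
||prox(x)||_1 = 2.7558 + 0.0 = 2.7558


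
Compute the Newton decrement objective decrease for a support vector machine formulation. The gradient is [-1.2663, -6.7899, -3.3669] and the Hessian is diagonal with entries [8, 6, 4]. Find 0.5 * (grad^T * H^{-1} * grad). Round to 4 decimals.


Step 1: H is diagonal, so H^(-1) * g = [-0.1583, -1.1317, -0.8417].
Step 2: g^T H^(-1) g = sum_i g_i^2 / H_ii
  = (-1.2663)^2/8 + (-6.7899)^2/6 + (-3.3669)^2/4
  = 0.2004 + 7.6838 + 2.834 = 10.7182
Step 3: Objective decrease = 0.5 * g^T H^(-1) g = 5.3591


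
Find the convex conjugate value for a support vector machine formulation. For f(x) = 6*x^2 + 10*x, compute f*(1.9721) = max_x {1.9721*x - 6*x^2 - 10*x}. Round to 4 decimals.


f*(y) = sup_x {y*x - a*x^2 - b*x} = sup_x {(y-b)*x - a*x^2}
FOC: (y - b) - 2a*x = 0 => x* = (y - b)/(2a)
x* = (1.9721 - 10)/(2*6) = -0.669
f*(1.9721) = (y-b)^2/(4a) = (1.9721 - 10)^2/(4*6)
= 64.4472/24 = 2.6853


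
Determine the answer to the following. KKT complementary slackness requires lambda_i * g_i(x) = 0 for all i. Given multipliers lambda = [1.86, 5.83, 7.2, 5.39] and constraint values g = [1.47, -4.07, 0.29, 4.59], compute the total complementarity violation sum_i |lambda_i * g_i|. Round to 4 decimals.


KKT complementary slackness check:
lambda_1 * g_1 = 1.86 * 1.47 = 2.7342
lambda_2 * g_2 = 5.83 * -4.07 = -23.7281
lambda_3 * g_3 = 7.2 * 0.29 = 2.088
lambda_4 * g_4 = 5.39 * 4.59 = 24.7401
Total violation = 2.7342 + 23.7281 + 2.088 + 24.7401 = 53.2904


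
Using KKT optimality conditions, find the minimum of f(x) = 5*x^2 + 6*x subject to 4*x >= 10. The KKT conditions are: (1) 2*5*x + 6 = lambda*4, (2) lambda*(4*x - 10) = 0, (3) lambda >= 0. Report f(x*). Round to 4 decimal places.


Step 1: Try lambda = 0 (constraint inactive).
x_unc = -6/(2*5) = -0.6
Check: 4*-0.6 = -2.4 < 10 -- violated!
Step 2: Constraint must be active: 4*x = 10
x* = 10/4 = 2.5
lambda = (2*5*2.5 + 6)/4 = 7.75
Step 3: Compute optimal value.
f(x*) = 5*2.5^2 + 6*2.5 = 46.25


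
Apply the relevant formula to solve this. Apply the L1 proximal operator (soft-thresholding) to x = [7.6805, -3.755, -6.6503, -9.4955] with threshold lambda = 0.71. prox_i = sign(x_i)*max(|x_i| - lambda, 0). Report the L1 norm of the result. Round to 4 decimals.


Soft-thresholding with lambda = 0.71:
prox(7.6805) = sign(7.6805)*max(|7.6805| - 0.71, 0) = 6.9705
prox(-3.755) = sign(-3.755)*max(|-3.755| - 0.71, 0) = -3.045
prox(-6.6503) = sign(-6.6503)*max(|-6.6503| - 0.71, 0) = -5.9403
prox(-9.4955) = sign(-9.4955)*max(|-9.4955| - 0.71, 0) = -8.7855
prox(x) = [6.9705, -3.045, -5.9403, -8.7855]
||prox(x)||_1 = 6.9705 + 3.045 + 5.9403 + 8.7855 = 24.7413


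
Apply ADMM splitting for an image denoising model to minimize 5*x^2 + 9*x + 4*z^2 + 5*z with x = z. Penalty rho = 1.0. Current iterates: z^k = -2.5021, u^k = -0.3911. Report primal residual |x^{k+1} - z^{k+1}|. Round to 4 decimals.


ADMM iteration with rho = 1.0, z^k = -2.5021, u^k = -0.3911
Step 1: x-update.
Minimize 5*x^2 + 9*x + (1.0/2)*(x + 2.5021 - 0.3911)^2
FOC: (2*5 + 1.0)*x = -9 + 1.0*(-2.5021 + 0.3911)
x^{k+1} = -1.0101
Step 2: z-update.
Minimize 4*z^2 + 5*z + (1.0/2)*(-1.0101 - z - 0.3911)^2
FOC: (2*4 + 1.0)*z = -5 + 1.0*(-1.0101 - 0.3911)
z^{k+1} = -0.7112
Step 3: u-update.
u^{k+1} = -0.3911 - 1.0101 + 0.7112 = -0.6899
Step 4: Primal residual = |-1.0101 + 0.7112| = 0.2988


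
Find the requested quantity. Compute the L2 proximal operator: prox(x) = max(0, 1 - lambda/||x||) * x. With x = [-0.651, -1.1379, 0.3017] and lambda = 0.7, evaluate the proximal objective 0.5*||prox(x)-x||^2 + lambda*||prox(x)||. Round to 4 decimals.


Step 1: Compute ||x||.
||x|| = 1.3452
Step 2: Compute scaling factor.
scale = max(0, 1 - 0.7/1.3452) = 0.4796
Step 3: prox(x) = [-0.3122, -0.5458, 0.1447]
||prox(x)|| = 0.6452
Step 4: Proximal objective.
0.5*||prox-x||^2 = 0.245
lambda*||prox|| = 0.4516
Total = 0.6967


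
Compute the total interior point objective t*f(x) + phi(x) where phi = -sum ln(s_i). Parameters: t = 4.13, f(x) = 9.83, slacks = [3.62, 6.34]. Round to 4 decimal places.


Step 1: Compute log-barrier.
ln values: [1.2865, 1.8469]
phi = -(1.2865 + 1.8469) = -3.1334
Step 2: Compute augmented objective.
t*f(x) = 4.13*9.83 = 40.5979
Total = 40.5979 - 3.1334 = 37.4645


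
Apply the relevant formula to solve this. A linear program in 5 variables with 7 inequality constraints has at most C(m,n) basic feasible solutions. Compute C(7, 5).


Each vertex corresponds to some choice of n active constraints out of m, so the number of vertices is at most C(m, n) = m! / (n!(m-n)!).
m = 7, n = 5
Numerator: 7 * 6 * 5 * 4 * 3
Denominator: 5! = 120
C(7, 5) = 21


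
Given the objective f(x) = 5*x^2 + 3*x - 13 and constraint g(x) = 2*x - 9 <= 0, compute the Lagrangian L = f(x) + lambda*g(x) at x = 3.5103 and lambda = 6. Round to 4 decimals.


Step 1: Evaluate f(x).
f(3.5103) = 5*3.5103^2 + 3*3.5103 - 13 = 59.1419
Step 2: Evaluate g(x).
g(3.5103) = 2*3.5103 - 9 = -1.9794
Step 3: Compute Lagrangian.
L = 59.1419 + 6*-1.9794 = 47.2655


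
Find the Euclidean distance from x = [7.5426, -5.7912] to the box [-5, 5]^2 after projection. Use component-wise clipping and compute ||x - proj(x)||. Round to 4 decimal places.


Project each component onto [-5, 5].
clip(7.5426) = 5.0, clip(-5.7912) = -5.0
Projection = [5.0, -5.0]
Squared diffs: [6.4648, 0.626]
Distance = sqrt(7.0908) = 2.6629


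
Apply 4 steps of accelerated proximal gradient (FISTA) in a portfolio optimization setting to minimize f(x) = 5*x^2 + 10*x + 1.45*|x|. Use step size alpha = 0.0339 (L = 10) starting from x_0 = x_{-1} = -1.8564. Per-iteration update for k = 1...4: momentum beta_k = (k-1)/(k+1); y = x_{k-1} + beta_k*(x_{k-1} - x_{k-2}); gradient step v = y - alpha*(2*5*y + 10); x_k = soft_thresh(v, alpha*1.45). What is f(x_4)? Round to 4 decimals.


FISTA on f(x) = 5*x^2 + 10*x + 1.45*|x|
L = 10, alpha = 0.0339
Iteration 1: beta = 0.0, y = -1.8564 + 0.0*(-1.8564 + 1.8564) = -1.8564
  grad(y) = -8.564, v = y - alpha*grad = -1.5661
  prox(v) = soft_thresh(-1.5661, 0.0492) = -1.5169
Iteration 2: beta = 0.3333, y = -1.5169 + 0.3333*(-1.5169 + 1.8564) = -1.4038
  grad(y) = -4.0377, v = y - alpha*grad = -1.2669
  prox(v) = soft_thresh(-1.2669, 0.0492) = -1.2177
Iteration 3: beta = 0.5, y = -1.2177 + 0.5*(-1.2177 + 1.5169) = -1.0681
  grad(y) = -0.6814, v = y - alpha*grad = -1.045
  prox(v) = soft_thresh(-1.045, 0.0492) = -0.9959
Iteration 4: beta = 0.6, y = -0.9959 + 0.6*(-0.9959 + 1.2177) = -0.8628
  grad(y) = 1.3722, v = y - alpha*grad = -0.9093
  prox(v) = soft_thresh(-0.9093, 0.0492) = -0.8601
f(x_4) = 5*(-0.8601)^2 + 10*(-0.8601) + 1.45*|-0.8601| = -3.655


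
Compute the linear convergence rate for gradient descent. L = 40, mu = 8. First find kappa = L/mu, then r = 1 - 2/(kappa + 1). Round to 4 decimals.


Step 1: Compute the condition number.
kappa = L/mu = 40/8 = 5.0
Step 2: Compute the convergence rate.
r = 1 - 2/(kappa + 1) = 1 - 2*mu/(L + mu) = (L - mu)/(L + mu) = 32/48 = 0.6667


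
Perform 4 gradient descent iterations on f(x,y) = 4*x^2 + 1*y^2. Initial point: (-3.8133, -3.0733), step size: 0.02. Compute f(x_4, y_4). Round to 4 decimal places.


Gradient descent on f(x,y) = 4*x^2 + 1*y^2.
Starting point: (-3.8133, -3.0733), alpha = 0.02
Step 1: grad_x = 2*4*-3.8133 = -30.5064, grad_y = 2*1*-3.0733 = -6.1466
  x_1 = -3.8133 - 0.02*-30.5064 = -3.2032
  y_1 = -3.0733 - 0.02*-6.1466 = -2.9504
Step 2: grad_x = 2*4*-3.2032 = -25.6254, grad_y = 2*1*-2.9504 = -5.9007
  x_2 = -3.2032 - 0.02*-25.6254 = -2.6907
  y_2 = -2.9504 - 0.02*-5.9007 = -2.8324
Step 3: grad_x = 2*4*-2.6907 = -21.5253, grad_y = 2*1*-2.8324 = -5.6647
  x_3 = -2.6907 - 0.02*-21.5253 = -2.2602
  y_3 = -2.8324 - 0.02*-5.6647 = -2.7191
Step 4: grad_x = 2*4*-2.2602 = -18.0813, grad_y = 2*1*-2.7191 = -5.4381
  x_4 = -2.2602 - 0.02*-18.0813 = -1.8985
  y_4 = -2.7191 - 0.02*-5.4381 = -2.6103
f(-1.8985, -2.6103) = 4*(-1.8985)^2 + 1*(-2.6103)^2 = 21.2314


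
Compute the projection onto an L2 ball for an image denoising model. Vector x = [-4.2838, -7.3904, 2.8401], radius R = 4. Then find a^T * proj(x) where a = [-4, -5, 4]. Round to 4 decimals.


Step 1: Compute ||x|| (intermediates to 6 decimals).
||x|| = sqrt((-4.2838)^2 + (-7.3904)^2 + 2.8401^2) = 9.001951
Step 2: Project.
Since ||x|| > R, scale = R/||x|| = 4/9.001951 = 0.444348, proj(x) = scale * x
proj(x) = [-1.903498, -3.283909, 1.261993]
Step 3: Dot product.
a^T * proj(x) = -4*(-1.903498) - 5*(-3.283909) + 4*1.261993 = 29.0815


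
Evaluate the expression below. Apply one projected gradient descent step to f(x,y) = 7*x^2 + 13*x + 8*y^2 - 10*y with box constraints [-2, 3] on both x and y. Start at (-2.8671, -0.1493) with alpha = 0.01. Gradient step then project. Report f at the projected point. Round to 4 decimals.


Step 1: Compute gradient at (-2.8671, -0.1493).
grad_x = 2*7*-2.8671 + 13 = -27.1394
grad_y = 2*8*-0.1493 - 10 = -12.3888
Step 2: Gradient step.
x_raw = -2.8671 - 0.01*-27.1394 = -2.5957
y_raw = -0.1493 - 0.01*-12.3888 = -0.0254
Step 3: Project onto [-2, 3].
x_proj = clip(-2.5957) = -2.0
y_proj = clip(-0.0254) = -0.0254
Step 4: Evaluate f.
f(-2.0, -0.0254) = 2.2593


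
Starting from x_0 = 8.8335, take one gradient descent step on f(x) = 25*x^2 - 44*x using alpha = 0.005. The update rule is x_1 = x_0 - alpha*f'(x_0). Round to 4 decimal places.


We compute the gradient at x_0 and apply the update.
f'(x) = 50*x - 44
f'(8.8335) = 50*8.8335 - 44 = 397.675
x_1 = 8.8335 - 0.005*397.675 = 6.8451


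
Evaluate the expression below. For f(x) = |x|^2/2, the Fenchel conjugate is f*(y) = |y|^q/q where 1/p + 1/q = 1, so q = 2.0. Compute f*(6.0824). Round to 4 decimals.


The conjugate exponent q satisfies 1/p + 1/q = 1.
p = 2, so q = 2/(2 - 1) = 2.0
|y|^q = 6.0824^2.0 = 36.9956
f*(6.0824) = 36.9956 / 2.0 = 18.4978


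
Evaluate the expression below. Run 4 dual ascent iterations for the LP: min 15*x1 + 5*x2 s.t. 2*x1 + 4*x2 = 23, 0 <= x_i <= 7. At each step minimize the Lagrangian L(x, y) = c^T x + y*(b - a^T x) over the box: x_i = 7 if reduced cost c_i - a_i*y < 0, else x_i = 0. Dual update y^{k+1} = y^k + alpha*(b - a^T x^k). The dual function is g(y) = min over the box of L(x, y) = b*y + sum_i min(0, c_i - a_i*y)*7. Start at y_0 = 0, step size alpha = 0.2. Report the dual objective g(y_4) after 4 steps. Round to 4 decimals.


Dual ascent for LP: min 15*x1 + 5*x2, 2*x1 + 4*x2 = 23, 0 <= x_i <= 7
Step 1: y^k = 0.0, reduced costs: (15.0, 5.0)
  x^k = (0.0, 0.0), subgradient = b - a^T x = 23.0
  y^{k+1} = 0.0 + 0.2*23.0 = 4.6
Step 2: y^k = 4.6, reduced costs: (5.8, -13.4)
  x^k = (0.0, 7.0), subgradient = b - a^T x = -5.0
  y^{k+1} = 4.6 + 0.2*-5.0 = 3.6
Step 3: y^k = 3.6, reduced costs: (7.8, -9.4)
  x^k = (0.0, 7.0), subgradient = b - a^T x = -5.0
  y^{k+1} = 3.6 + 0.2*-5.0 = 2.6
Step 4: y^k = 2.6, reduced costs: (9.8, -5.4)
  x^k = (0.0, 7.0), subgradient = b - a^T x = -5.0
  y^{k+1} = 2.6 + 0.2*-5.0 = 1.6
Dual objective at y_4 = 1.6: reduced costs (11.8, -1.4), box minimizer x = (0.0, 7.0)
g(y_4) = b*y + (c1 - a1*y)*x1 + (c2 - a2*y)*x2 = 23*1.6 + 11.8*0.0 + (-1.4)*7.0 = 36.8 + 0.0 - 9.8 = 27.0


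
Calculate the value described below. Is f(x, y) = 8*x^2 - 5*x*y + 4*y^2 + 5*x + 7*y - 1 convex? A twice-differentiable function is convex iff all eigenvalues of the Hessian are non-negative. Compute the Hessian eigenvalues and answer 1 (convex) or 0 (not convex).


The Hessian of f(x,y) = 8*x^2 - 5*x*y + 4*y^2 + 5*x + 7*y - 1 is:
H = [[16, -5], [-5, 8]]
Trace = 16 + 8 = 24
Determinant = 16*8 - (-5)^2 = 103
Discriminant = (24)^2 - 4*103 = 164.0
Eigenvalues: lambda_1 = 5.5969, lambda_2 = 18.4031
The function is convex.

1


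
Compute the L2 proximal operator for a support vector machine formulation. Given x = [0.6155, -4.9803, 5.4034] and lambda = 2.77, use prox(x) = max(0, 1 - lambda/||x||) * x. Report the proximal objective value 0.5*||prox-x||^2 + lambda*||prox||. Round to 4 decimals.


Step 1: Compute ||x||.
||x|| = 7.3742
Step 2: Compute scaling factor.
scale = max(0, 1 - 2.77/7.3742) = 0.6244
Step 3: prox(x) = [0.3843, -3.1095, 3.3737]
||prox(x)|| = 4.6042
Step 4: Proximal objective.
0.5*||prox-x||^2 = 3.8365
lambda*||prox|| = 12.7536
Total = 16.5901


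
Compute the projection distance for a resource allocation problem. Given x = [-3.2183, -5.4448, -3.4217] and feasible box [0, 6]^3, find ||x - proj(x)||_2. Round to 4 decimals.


Project each component onto [0, 6].
clip(-3.2183) = 0.0, clip(-5.4448) = 0.0, clip(-3.4217) = 0.0
Projection = [0.0, 0.0, 0.0]
Squared diffs: [10.3575, 29.6458, 11.708]
Distance = sqrt(51.7113) = 7.1911


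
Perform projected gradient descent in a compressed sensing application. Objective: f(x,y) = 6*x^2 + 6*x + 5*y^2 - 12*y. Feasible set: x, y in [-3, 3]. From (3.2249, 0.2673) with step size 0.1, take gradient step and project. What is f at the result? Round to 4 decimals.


Step 1: Compute gradient at (3.2249, 0.2673).
grad_x = 2*6*3.2249 + 6 = 44.6988
grad_y = 2*5*0.2673 - 12 = -9.327
Step 2: Gradient step.
x_raw = 3.2249 - 0.1*44.6988 = -1.245
y_raw = 0.2673 - 0.1*-9.327 = 1.2
Step 3: Project onto [-3, 3].
x_proj = clip(-1.245) = -1.245
y_proj = clip(1.2) = 1.2
Step 4: Evaluate f.
f(-1.245, 1.2) = -5.37


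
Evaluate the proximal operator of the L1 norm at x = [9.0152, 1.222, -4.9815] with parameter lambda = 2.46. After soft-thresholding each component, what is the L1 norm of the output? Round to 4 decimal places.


Soft-thresholding with lambda = 2.46:
prox(9.0152) = sign(9.0152)*max(|9.0152| - 2.46, 0) = 6.5552
prox(1.222) = sign(1.222)*max(|1.222| - 2.46, 0) = 0.0
prox(-4.9815) = sign(-4.9815)*max(|-4.9815| - 2.46, 0) = -2.5215
prox(x) = [6.5552, 0.0, -2.5215]
||prox(x)||_1 = 6.5552 + 0.0 + 2.5215 = 9.0767


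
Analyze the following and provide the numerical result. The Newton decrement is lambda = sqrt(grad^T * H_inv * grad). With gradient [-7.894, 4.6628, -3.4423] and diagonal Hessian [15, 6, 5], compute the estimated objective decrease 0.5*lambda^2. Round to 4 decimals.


Step 1: H is diagonal, so H^(-1) * g = [-0.5263, 0.7771, -0.6885].
Step 2: g^T H^(-1) g = sum_i g_i^2 / H_ii
  = (-7.894)^2/15 + (4.6628)^2/6 + (-3.4423)^2/5
  = 4.1543 + 3.6236 + 2.3699 = 10.1479
Step 3: Objective decrease = 0.5 * g^T H^(-1) g = 5.0739


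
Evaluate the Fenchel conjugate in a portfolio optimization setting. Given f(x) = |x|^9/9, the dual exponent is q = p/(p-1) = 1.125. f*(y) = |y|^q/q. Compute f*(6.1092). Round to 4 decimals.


The conjugate exponent q satisfies 1/p + 1/q = 1.
p = 9, so q = 9/(9 - 1) = 1.125
|y|^q = 6.1092^1.125 = 7.6601
f*(6.1092) = 7.6601 / 1.125 = 6.8089


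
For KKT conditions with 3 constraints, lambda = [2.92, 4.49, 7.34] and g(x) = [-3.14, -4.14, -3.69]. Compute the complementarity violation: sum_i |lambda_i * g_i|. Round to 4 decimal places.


KKT complementary slackness check:
lambda_1 * g_1 = 2.92 * -3.14 = -9.1688
lambda_2 * g_2 = 4.49 * -4.14 = -18.5886
lambda_3 * g_3 = 7.34 * -3.69 = -27.0846
Total violation = 9.1688 + 18.5886 + 27.0846 = 54.842


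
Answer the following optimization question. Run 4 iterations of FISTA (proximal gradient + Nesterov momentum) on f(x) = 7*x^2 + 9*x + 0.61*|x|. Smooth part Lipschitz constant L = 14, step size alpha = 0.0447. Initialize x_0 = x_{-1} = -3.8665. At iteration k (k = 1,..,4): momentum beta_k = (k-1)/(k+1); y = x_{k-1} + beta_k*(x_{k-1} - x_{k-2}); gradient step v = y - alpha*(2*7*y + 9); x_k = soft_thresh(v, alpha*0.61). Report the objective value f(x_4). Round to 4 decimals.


FISTA on f(x) = 7*x^2 + 9*x + 0.61*|x|
L = 14, alpha = 0.0447
Iteration 1: beta = 0.0, y = -3.8665 + 0.0*(-3.8665 + 3.8665) = -3.8665
  grad(y) = -45.131, v = y - alpha*grad = -1.8491
  prox(v) = soft_thresh(-1.8491, 0.0273) = -1.8219
Iteration 2: beta = 0.3333, y = -1.8219 + 0.3333*(-1.8219 + 3.8665) = -1.1403
  grad(y) = -6.9647, v = y - alpha*grad = -0.829
  prox(v) = soft_thresh(-0.829, 0.0273) = -0.8017
Iteration 3: beta = 0.5, y = -0.8017 + 0.5*(-0.8017 + 1.8219) = -0.2917
  grad(y) = 4.9165, v = y - alpha*grad = -0.5114
  prox(v) = soft_thresh(-0.5114, 0.0273) = -0.4842
Iteration 4: beta = 0.6, y = -0.4842 + 0.6*(-0.4842 + 0.8017) = -0.2936
  grad(y) = 4.889, v = y - alpha*grad = -0.5122
  prox(v) = soft_thresh(-0.5122, 0.0273) = -0.4849
f(x_4) = 7*(-0.4849)^2 + 9*(-0.4849) + 0.61*|-0.4849| = -2.4224


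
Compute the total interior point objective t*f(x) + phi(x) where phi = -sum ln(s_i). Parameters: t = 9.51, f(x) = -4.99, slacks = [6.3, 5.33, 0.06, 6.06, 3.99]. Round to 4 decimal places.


Step 1: Compute log-barrier.
ln values: [1.8405, 1.6734, -2.8134, 1.8017, 1.3838]
phi = -(1.8405 + 1.6734 - 2.8134 + 1.8017 + 1.3838) = -3.886
Step 2: Compute augmented objective.
t*f(x) = 9.51*-4.99 = -47.4549
Total = -47.4549 - 3.886 = -51.3409


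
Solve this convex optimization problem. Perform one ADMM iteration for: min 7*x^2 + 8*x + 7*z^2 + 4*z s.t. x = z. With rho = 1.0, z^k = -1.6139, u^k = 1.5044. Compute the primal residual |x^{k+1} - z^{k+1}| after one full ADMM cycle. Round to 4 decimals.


ADMM iteration with rho = 1.0, z^k = -1.6139, u^k = 1.5044
Step 1: x-update.
Minimize 7*x^2 + 8*x + (1.0/2)*(x + 1.6139 + 1.5044)^2
FOC: (2*7 + 1.0)*x = -8 + 1.0*(-1.6139 - 1.5044)
x^{k+1} = -0.7412
Step 2: z-update.
Minimize 7*z^2 + 4*z + (1.0/2)*(-0.7412 - z + 1.5044)^2
FOC: (2*7 + 1.0)*z = -4 + 1.0*(-0.7412 + 1.5044)
z^{k+1} = -0.2158
Step 3: u-update.
u^{k+1} = 1.5044 - 0.7412 + 0.2158 = 0.979
Step 4: Primal residual = |-0.7412 + 0.2158| = 0.5254


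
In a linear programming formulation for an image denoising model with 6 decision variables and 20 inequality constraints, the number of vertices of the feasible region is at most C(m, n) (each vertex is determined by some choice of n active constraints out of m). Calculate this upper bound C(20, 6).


Each vertex corresponds to some choice of n active constraints out of m, so the number of vertices is at most C(m, n) = m! / (n!(m-n)!).
m = 20, n = 6
Numerator: 20 * 19 * 18 * 17 * 16 * 15
Denominator: 6! = 720
C(20, 6) = 38760


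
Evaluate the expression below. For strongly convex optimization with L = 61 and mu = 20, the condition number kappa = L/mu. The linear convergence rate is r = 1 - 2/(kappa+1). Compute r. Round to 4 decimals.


Step 1: Compute the condition number.
kappa = L/mu = 61/20 = 3.05
Step 2: Compute the convergence rate.
r = 1 - 2/(kappa + 1) = 1 - 2*mu/(L + mu) = (L - mu)/(L + mu) = 41/81 = 0.5062


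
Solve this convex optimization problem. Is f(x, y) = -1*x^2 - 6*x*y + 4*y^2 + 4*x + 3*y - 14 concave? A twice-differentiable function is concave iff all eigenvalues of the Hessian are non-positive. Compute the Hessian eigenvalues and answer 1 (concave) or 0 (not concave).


The Hessian of f(x,y) = -1*x^2 - 6*x*y + 4*y^2 + 4*x + 3*y - 14 is:
H = [[-2, -6], [-6, 8]]
Trace = -2 + 8 = 6
Determinant = -2*8 - (-6)^2 = -52
Discriminant = (6)^2 - 4*-52 = 244.0
Eigenvalues: lambda_1 = -4.8102, lambda_2 = 10.8102
The function is not concave.

0


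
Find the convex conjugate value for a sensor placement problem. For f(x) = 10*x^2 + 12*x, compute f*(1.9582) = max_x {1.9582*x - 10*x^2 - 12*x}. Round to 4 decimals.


f*(y) = sup_x {y*x - a*x^2 - b*x} = sup_x {(y-b)*x - a*x^2}
FOC: (y - b) - 2a*x = 0 => x* = (y - b)/(2a)
x* = (1.9582 - 12)/(2*10) = -0.5021
f*(1.9582) = (y-b)^2/(4a) = (1.9582 - 12)^2/(4*10)
= 100.8377/40 = 2.5209


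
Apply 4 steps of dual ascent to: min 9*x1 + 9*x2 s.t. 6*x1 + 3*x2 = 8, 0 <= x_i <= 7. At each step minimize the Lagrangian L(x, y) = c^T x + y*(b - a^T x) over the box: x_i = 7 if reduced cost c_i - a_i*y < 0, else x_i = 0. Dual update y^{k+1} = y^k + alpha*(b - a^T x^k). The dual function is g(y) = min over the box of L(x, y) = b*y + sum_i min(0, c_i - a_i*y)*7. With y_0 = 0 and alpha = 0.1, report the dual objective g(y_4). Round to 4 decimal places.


Dual ascent for LP: min 9*x1 + 9*x2, 6*x1 + 3*x2 = 8, 0 <= x_i <= 7
Step 1: y^k = 0.0, reduced costs: (9.0, 9.0)
  x^k = (0.0, 0.0), subgradient = b - a^T x = 8.0
  y^{k+1} = 0.0 + 0.1*8.0 = 0.8
Step 2: y^k = 0.8, reduced costs: (4.2, 6.6)
  x^k = (0.0, 0.0), subgradient = b - a^T x = 8.0
  y^{k+1} = 0.8 + 0.1*8.0 = 1.6
Step 3: y^k = 1.6, reduced costs: (-0.6, 4.2)
  x^k = (7.0, 0.0), subgradient = b - a^T x = -34.0
  y^{k+1} = 1.6 + 0.1*-34.0 = -1.8
Step 4: y^k = -1.8, reduced costs: (19.8, 14.4)
  x^k = (0.0, 0.0), subgradient = b - a^T x = 8.0
  y^{k+1} = -1.8 + 0.1*8.0 = -1.0
Dual objective at y_4 = -1.0: reduced costs (15.0, 12.0), box minimizer x = (0.0, 0.0)
g(y_4) = b*y + (c1 - a1*y)*x1 + (c2 - a2*y)*x2 = 8*(-1.0) + 15.0*0.0 + 12.0*0.0 = -8.0 + 0.0 + 0.0 = -8.0


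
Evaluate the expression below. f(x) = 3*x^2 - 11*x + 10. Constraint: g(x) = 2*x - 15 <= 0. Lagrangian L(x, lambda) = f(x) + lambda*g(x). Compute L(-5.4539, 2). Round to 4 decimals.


Step 1: Evaluate f(x).
f(-5.4539) = 3*(-5.4539)^2 - 11*(-5.4539) + 10 = 159.228
Step 2: Evaluate g(x).
g(-5.4539) = 2*-5.4539 - 15 = -25.9078
Step 3: Compute Lagrangian.
L = 159.228 + 2*-25.9078 = 107.4124


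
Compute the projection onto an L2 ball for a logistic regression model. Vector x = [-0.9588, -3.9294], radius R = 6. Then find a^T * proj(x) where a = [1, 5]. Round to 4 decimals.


Step 1: Compute ||x|| (intermediates to 6 decimals).
||x|| = sqrt((-0.9588)^2 + (-3.9294)^2) = 4.044686
Step 2: Project.
Since ||x|| <= R, proj = x (no scaling needed).
proj(x) = [-0.9588, -3.9294]
Step 3: Dot product.
a^T * proj(x) = 1*(-0.9588) + 5*(-3.9294) = -20.6058


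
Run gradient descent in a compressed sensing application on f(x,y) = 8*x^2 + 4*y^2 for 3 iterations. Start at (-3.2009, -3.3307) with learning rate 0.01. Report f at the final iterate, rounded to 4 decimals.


Gradient descent on f(x,y) = 8*x^2 + 4*y^2.
Starting point: (-3.2009, -3.3307), alpha = 0.01
Step 1: grad_x = 2*8*-3.2009 = -51.2144, grad_y = 2*4*-3.3307 = -26.6456
  x_1 = -3.2009 - 0.01*-51.2144 = -2.6888
  y_1 = -3.3307 - 0.01*-26.6456 = -3.0642
Step 2: grad_x = 2*8*-2.6888 = -43.0201, grad_y = 2*4*-3.0642 = -24.514
  x_2 = -2.6888 - 0.01*-43.0201 = -2.2586
  y_2 = -3.0642 - 0.01*-24.514 = -2.8191
Step 3: grad_x = 2*8*-2.2586 = -36.1369, grad_y = 2*4*-2.8191 = -22.5528
  x_3 = -2.2586 - 0.01*-36.1369 = -1.8972
  y_3 = -2.8191 - 0.01*-22.5528 = -2.5936
f(-1.8972, -2.5936) = 8*(-1.8972)^2 + 4*(-2.5936)^2 = 55.7011


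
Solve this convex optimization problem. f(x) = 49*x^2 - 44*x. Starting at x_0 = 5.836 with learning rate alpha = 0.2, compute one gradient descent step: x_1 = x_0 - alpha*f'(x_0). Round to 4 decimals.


We compute the gradient at x_0 and apply the update.
f'(x) = 98*x - 44
f'(5.836) = 98*5.836 - 44 = 527.928
x_1 = 5.836 - 0.2*527.928 = -99.7496


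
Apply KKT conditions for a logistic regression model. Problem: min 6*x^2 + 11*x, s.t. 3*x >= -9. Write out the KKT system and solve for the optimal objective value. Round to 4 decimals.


Step 1: Try lambda = 0 (constraint inactive).
Stationarity: 2*6*x + 11 = 0
x* = -11/(2*6) = -11/12 = -0.9167 (rounded; the exact value -11/12 is used below)
Check constraint: 3*-0.9167 = -2.7501 >= -9 -- satisfied.
Step 2: Compute optimal value.
f(x*) = 6*(-11/12)^2 + 11*(-11/12) = -5.0417


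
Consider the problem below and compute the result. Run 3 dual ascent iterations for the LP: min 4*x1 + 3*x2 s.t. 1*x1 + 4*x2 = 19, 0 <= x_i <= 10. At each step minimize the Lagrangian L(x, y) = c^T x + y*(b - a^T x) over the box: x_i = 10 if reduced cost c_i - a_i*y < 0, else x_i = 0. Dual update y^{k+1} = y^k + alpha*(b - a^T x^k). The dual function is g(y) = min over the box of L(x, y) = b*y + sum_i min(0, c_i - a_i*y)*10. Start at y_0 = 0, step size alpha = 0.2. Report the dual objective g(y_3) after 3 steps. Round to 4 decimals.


Dual ascent for LP: min 4*x1 + 3*x2, 1*x1 + 4*x2 = 19, 0 <= x_i <= 10
Step 1: y^k = 0.0, reduced costs: (4.0, 3.0)
  x^k = (0.0, 0.0), subgradient = b - a^T x = 19.0
  y^{k+1} = 0.0 + 0.2*19.0 = 3.8
Step 2: y^k = 3.8, reduced costs: (0.2, -12.2)
  x^k = (0.0, 10.0), subgradient = b - a^T x = -21.0
  y^{k+1} = 3.8 + 0.2*-21.0 = -0.4
Step 3: y^k = -0.4, reduced costs: (4.4, 4.6)
  x^k = (0.0, 0.0), subgradient = b - a^T x = 19.0
  y^{k+1} = -0.4 + 0.2*19.0 = 3.4
Dual objective at y_3 = 3.4: reduced costs (0.6, -10.6), box minimizer x = (0.0, 10.0)
g(y_3) = b*y + (c1 - a1*y)*x1 + (c2 - a2*y)*x2 = 19*3.4 + 0.6*0.0 + (-10.6)*10.0 = 64.6 + 0.0 - 106.0 = -41.4


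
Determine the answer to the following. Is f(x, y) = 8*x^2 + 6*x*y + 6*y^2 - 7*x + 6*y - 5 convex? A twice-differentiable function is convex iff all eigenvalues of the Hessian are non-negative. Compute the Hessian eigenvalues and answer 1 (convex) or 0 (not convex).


The Hessian of f(x,y) = 8*x^2 + 6*x*y + 6*y^2 - 7*x + 6*y - 5 is:
H = [[16, 6], [6, 12]]
Trace = 16 + 12 = 28
Determinant = 16*12 - (6)^2 = 156
Discriminant = (28)^2 - 4*156 = 160.0
Eigenvalues: lambda_1 = 7.6754, lambda_2 = 20.3246
The function is convex.

1


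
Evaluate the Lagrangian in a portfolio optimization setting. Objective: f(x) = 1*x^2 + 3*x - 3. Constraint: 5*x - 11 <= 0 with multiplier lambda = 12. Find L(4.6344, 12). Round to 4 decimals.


Step 1: Evaluate f(x).
f(4.6344) = 1*4.6344^2 + 3*4.6344 - 3 = 32.3809
Step 2: Evaluate g(x).
g(4.6344) = 5*4.6344 - 11 = 12.172
Step 3: Compute Lagrangian.
L = 32.3809 + 12*12.172 = 178.4449


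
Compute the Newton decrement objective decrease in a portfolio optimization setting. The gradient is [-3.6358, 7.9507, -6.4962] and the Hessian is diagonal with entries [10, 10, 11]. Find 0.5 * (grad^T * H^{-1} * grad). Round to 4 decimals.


Step 1: H is diagonal, so H^(-1) * g = [-0.3636, 0.7951, -0.5906].
Step 2: g^T H^(-1) g = sum_i g_i^2 / H_ii
  = (-3.6358)^2/10 + (7.9507)^2/10 + (-6.4962)^2/11
  = 1.3219 + 6.3214 + 3.8364 = 11.4797
Step 3: Objective decrease = 0.5 * g^T H^(-1) g = 5.7398


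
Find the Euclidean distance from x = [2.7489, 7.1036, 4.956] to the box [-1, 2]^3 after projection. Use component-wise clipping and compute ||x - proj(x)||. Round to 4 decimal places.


Project each component onto [-1, 2].
clip(2.7489) = 2.0, clip(7.1036) = 2.0, clip(4.956) = 2.0
Projection = [2.0, 2.0, 2.0]
Squared diffs: [0.5609, 26.0467, 8.7379]
Distance = sqrt(35.3455) = 5.9452


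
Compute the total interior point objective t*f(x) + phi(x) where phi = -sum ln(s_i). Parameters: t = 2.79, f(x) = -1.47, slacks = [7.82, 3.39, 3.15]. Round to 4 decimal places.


Step 1: Compute log-barrier.
ln values: [2.0567, 1.2208, 1.1474]
phi = -(2.0567 + 1.2208 + 1.1474) = -4.4249
Step 2: Compute augmented objective.
t*f(x) = 2.79*-1.47 = -4.1013
Total = -4.1013 - 4.4249 = -8.5262


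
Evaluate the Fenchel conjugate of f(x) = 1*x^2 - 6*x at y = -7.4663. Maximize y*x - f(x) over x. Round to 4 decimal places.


f*(y) = sup_x {y*x - a*x^2 - b*x} = sup_x {(y-b)*x - a*x^2}
FOC: (y - b) - 2a*x = 0 => x* = (y - b)/(2a)
x* = (-7.4663 + 6)/(2*1) = -0.7332
f*(-7.4663) = (y-b)^2/(4a) = (-7.4663 + 6)^2/(4*1)
= 2.15/4 = 0.5375


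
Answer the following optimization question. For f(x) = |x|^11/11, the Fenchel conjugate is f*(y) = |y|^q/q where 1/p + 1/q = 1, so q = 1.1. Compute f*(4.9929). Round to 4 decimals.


The conjugate exponent q satisfies 1/p + 1/q = 1.
p = 11, so q = 11/(11 - 1) = 1.1
|y|^q = 4.9929^1.1 = 5.8639
f*(4.9929) = 5.8639 / 1.1 = 5.3308


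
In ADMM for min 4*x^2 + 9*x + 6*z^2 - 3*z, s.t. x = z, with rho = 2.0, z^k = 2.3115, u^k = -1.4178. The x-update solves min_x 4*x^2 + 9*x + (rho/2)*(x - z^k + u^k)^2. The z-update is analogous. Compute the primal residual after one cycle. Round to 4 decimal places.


ADMM iteration with rho = 2.0, z^k = 2.3115, u^k = -1.4178
Step 1: x-update.
Minimize 4*x^2 + 9*x + (2.0/2)*(x - 2.3115 - 1.4178)^2
FOC: (2*4 + 2.0)*x = -9 + 2.0*(2.3115 + 1.4178)
x^{k+1} = -0.1541
Step 2: z-update.
Minimize 6*z^2 - 3*z + (2.0/2)*(-0.1541 - z - 1.4178)^2
FOC: (2*6 + 2.0)*z = 3 + 2.0*(-0.1541 - 1.4178)
z^{k+1} = -0.0103
Step 3: u-update.
u^{k+1} = -1.4178 - 0.1541 + 0.0103 = -1.5617
Step 4: Primal residual = |-0.1541 + 0.0103| = 0.1439


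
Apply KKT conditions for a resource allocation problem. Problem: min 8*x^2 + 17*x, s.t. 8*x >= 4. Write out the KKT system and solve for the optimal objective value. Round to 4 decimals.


Step 1: Try lambda = 0 (constraint inactive).
x_unc = -17/(2*8) = -1.0625
Check: 8*-1.0625 = -8.5 < 4 -- violated!
Step 2: Constraint must be active: 8*x = 4
x* = 4/8 = 0.5
lambda = (2*8*0.5 + 17)/8 = 3.125
Step 3: Compute optimal value.
f(x*) = 8*0.5^2 + 17*0.5 = 10.5
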